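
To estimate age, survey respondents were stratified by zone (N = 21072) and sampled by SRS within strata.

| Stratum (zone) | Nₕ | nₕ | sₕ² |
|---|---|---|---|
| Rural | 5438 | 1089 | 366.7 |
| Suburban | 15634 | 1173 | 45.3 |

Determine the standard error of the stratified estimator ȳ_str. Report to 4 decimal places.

0.1939

Var(ȳ_str) = Σₕ Wₕ²(1 − fₕ)sₕ²/nₕ with Wₕ = Nₕ/N, N = 21072.
Rural: Wₕ = 0.25806758; term = 0.25806758²·(1 − 0.20025745)·366.7/1089 = 0.017934948.
Suburban: Wₕ = 0.74193242; term = 0.74193242²·(1 − 0.07502878)·45.3/1173 = 0.019663332.
Sum = 0.03759828.
SE = √(0.03759828) = 0.1939.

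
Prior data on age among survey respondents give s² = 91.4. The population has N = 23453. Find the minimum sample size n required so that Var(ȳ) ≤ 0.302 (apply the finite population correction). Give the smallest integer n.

299

Without fpc, n₀ = s²/D = 91.4/0.302 = 302.6490.
With fpc, (1 − n/N)·s²/n ≤ D requires n ≥ n₀/(1 + n₀/N) = 302.6490/(1 + 302.6490/23453) = 298.7932.
Rounding up, n = 299.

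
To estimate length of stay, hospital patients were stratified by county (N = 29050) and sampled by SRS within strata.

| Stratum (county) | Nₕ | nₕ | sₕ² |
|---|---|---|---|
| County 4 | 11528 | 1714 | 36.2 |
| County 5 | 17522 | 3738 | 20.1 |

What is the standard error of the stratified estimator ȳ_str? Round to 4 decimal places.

Var(ȳ_str) = Σₕ Wₕ²(1 − fₕ)sₕ²/nₕ with Wₕ = Nₕ/N, N = 29050.
County 4: Wₕ = 0.39683305; term = 0.39683305²·(1 − 0.14868147)·36.2/1714 = 0.0028314279.
County 5: Wₕ = 0.60316695; term = 0.60316695²·(1 − 0.21333181)·20.1/3738 = 0.0015389462.
Sum = 0.0043703741.
SE = √(0.0043703741) = 0.0661.

0.0661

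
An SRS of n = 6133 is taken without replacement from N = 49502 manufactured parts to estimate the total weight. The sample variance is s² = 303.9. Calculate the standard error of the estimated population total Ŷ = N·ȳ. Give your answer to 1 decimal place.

10314.1

Var(Ŷ) = N²·Var(ȳ) = N²·(1 − n/N)·s²/n.
f = 6133/49502 = 0.12389398; Var(ȳ) = 0.87610602·303.9/6133 = 0.04341246.
Var(Ŷ) = 49502² · 0.04341246 = 1.0637998 × 10^8.
SE(Ŷ) = √(1.0637998 × 10^8) = 10314.1.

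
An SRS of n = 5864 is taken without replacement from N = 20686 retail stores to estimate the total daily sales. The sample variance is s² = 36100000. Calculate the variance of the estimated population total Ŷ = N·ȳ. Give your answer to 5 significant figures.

1.8875 × 10^12

Var(Ŷ) = N²·Var(ȳ) = N²·(1 − n/N)·s²/n.
f = 5864/20686 = 0.28347675; Var(ȳ) = 0.71652325·36100000/5864 = 4411.0657.
Var(Ŷ) = 20686² · 4411.0657 = 1.8875418 × 10^12.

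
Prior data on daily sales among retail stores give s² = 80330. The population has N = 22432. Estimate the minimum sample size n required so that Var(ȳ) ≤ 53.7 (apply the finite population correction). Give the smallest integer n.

Without fpc, n₀ = s²/D = 80330/53.7 = 1495.9032.
With fpc, (1 − n/N)·s²/n ≤ D requires n ≥ n₀/(1 + n₀/N) = 1495.9032/(1 + 1495.9032/22432) = 1402.3837.
Rounding up, n = 1403.

1403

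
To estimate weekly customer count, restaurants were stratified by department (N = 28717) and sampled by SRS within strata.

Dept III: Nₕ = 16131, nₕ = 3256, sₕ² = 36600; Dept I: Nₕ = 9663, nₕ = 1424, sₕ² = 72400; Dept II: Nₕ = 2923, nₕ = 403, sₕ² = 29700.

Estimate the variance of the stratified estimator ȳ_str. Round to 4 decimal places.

Var(ȳ_str) = Σₕ Wₕ²(1 − fₕ)sₕ²/nₕ with Wₕ = Nₕ/N, N = 28717.
Dept III: Wₕ = 0.56172302; term = 0.56172302²·(1 − 0.20184737)·36600/3256 = 2.8309166.
Dept I: Wₕ = 0.33649058; term = 0.33649058²·(1 − 0.14736624)·72400/1424 = 4.9083658.
Dept II: Wₕ = 0.10178640; term = 0.10178640²·(1 − 0.13787205)·29700/403 = 0.65826782.
Sum = 8.3975502.

8.3976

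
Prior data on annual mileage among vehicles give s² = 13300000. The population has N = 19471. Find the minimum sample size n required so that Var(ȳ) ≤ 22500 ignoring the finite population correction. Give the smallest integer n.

592

Without fpc, n₀ = s²/D = 13300000/22500 = 591.1111.
Rounding up, n = 592.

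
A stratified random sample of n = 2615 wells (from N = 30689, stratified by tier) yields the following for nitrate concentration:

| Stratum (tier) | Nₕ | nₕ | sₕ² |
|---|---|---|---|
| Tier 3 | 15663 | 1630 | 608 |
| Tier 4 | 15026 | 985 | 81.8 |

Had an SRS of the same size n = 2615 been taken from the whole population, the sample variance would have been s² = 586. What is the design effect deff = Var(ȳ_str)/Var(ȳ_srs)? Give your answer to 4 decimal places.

0.5154

Var(ȳ_str) = Σ Wₕ²(1−fₕ)sₕ²/nₕ with Wₕ = Nₕ/30689:
  Tier 3: (15663/30689)²·(1−1630/15663)·608/1630 = 0.087051443
  Tier 4: (15026/30689)²·(1−985/15026)·81.8/985 = 0.01860343
  → Var(ȳ_str) = 0.10565487.
Var(ȳ_srs) = (1 − 2615/30689)·586/2615 = 0.20499699.
deff = 0.10565487 / 0.20499699 = 0.5154.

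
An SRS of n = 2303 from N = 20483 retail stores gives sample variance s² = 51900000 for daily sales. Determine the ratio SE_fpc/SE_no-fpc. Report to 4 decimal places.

0.9421

f = n/N = 2303/20483 = 0.11243470.
SE_no-fpc = √(s²/n) = 150.11936; SE_fpc = √((1−f)s²/n) = 141.42848.
Ratio = √(1−f) = 0.94210684.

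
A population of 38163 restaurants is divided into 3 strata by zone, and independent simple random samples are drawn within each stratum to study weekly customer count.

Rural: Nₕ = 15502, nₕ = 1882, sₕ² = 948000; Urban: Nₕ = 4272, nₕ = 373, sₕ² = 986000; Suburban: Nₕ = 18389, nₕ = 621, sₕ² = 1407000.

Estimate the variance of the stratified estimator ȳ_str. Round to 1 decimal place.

Var(ȳ_str) = Σₕ Wₕ²(1 − fₕ)sₕ²/nₕ with Wₕ = Nₕ/N, N = 38163.
Rural: Wₕ = 0.40620496; term = 0.40620496²·(1 − 0.12140369)·948000/1882 = 73.024492.
Urban: Wₕ = 0.11194089; term = 0.11194089²·(1 − 0.08731273)·986000/373 = 30.232047.
Suburban: Wₕ = 0.48185415; term = 0.48185415²·(1 − 0.03377019)·1407000/621 = 508.29301.
Sum = 611.54955.

611.5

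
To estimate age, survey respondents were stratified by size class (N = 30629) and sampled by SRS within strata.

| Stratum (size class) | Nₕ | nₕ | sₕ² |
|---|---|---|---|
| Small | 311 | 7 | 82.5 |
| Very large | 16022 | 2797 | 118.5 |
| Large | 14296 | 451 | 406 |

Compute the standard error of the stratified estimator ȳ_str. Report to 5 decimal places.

0.44798

Var(ȳ_str) = Σₕ Wₕ²(1 − fₕ)sₕ²/nₕ with Wₕ = Nₕ/N, N = 30629.
Small: Wₕ = 0.01015378; term = 0.01015378²·(1 − 0.02250804)·82.5/7 = 0.0011877478.
Very large: Wₕ = 0.52309902; term = 0.52309902²·(1 − 0.17457246)·118.5/2797 = 0.0095691344.
Large: Wₕ = 0.46674720; term = 0.46674720²·(1 − 0.03154729)·406/451 = 0.18992903.
Sum = 0.20068591.
SE = √(0.20068591) = 0.44798.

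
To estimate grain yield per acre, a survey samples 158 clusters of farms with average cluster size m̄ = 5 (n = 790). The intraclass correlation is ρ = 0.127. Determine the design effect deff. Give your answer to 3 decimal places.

deff = 1 + (5 − 1)·0.127 = 1 + 0.508 = 1.508.

1.508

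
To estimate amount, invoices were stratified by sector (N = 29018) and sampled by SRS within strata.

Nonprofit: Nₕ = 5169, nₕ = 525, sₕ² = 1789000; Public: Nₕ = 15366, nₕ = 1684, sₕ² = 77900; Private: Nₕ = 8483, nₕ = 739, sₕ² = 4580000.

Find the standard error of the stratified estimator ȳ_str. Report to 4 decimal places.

24.3351

Var(ȳ_str) = Σₕ Wₕ²(1 − fₕ)sₕ²/nₕ with Wₕ = Nₕ/N, N = 29018.
Nonprofit: Wₕ = 0.17813082; term = 0.17813082²·(1 − 0.10156703)·1789000/525 = 97.143742.
Public: Wₕ = 0.52953339; term = 0.52953339²·(1 − 0.10959261)·77900/1684 = 11.549703.
Private: Wₕ = 0.29233579; term = 0.29233579²·(1 − 0.08711541)·4580000/739 = 483.50492.
Sum = 592.19837.
SE = √(592.19837) = 24.3351.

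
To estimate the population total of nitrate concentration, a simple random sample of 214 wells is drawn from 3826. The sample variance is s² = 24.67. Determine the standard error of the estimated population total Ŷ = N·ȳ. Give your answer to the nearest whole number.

1262

Var(Ŷ) = N²·Var(ȳ) = N²·(1 − n/N)·s²/n.
f = 214/3826 = 0.05593309; Var(ȳ) = 0.94406691·24.67/214 = 0.10883239.
Var(Ŷ) = 3826² · 0.10883239 = 1.5931186 × 10^6.
SE(Ŷ) = √(1.5931186 × 10^6) = 1262.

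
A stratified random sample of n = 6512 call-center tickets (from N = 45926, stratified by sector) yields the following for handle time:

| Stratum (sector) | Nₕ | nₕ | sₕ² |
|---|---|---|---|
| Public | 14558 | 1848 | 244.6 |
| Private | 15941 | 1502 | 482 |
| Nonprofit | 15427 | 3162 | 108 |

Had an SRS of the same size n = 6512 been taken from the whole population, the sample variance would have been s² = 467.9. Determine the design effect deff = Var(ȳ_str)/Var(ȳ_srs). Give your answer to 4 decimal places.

Var(ȳ_str) = Σ Wₕ²(1−fₕ)sₕ²/nₕ with Wₕ = Nₕ/45926:
  Public: (14558/45926)²·(1−1848/14558)·244.6/1848 = 0.011611398
  Private: (15941/45926)²·(1−1502/15941)·482/1502 = 0.03501971
  Nonprofit: (15427/45926)²·(1−3162/15427)·108/3162 = 0.0030640347
  → Var(ȳ_str) = 0.049695143.
Var(ȳ_srs) = (1 − 6512/45926)·467.9/6512 = 0.061663837.
deff = 0.049695143 / 0.061663837 = 0.8059.

0.8059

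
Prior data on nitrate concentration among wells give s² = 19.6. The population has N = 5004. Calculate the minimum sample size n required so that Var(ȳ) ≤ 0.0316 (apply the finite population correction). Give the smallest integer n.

552

Without fpc, n₀ = s²/D = 19.6/0.0316 = 620.2532.
With fpc, (1 − n/N)·s²/n ≤ D requires n ≥ n₀/(1 + n₀/N) = 620.2532/(1 + 620.2532/5004) = 551.8505.
Rounding up, n = 552.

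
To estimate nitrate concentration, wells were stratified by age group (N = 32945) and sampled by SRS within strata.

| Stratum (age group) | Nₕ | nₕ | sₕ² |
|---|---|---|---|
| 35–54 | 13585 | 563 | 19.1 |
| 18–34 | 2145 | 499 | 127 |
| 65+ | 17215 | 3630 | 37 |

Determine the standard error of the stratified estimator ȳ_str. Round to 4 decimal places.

Var(ȳ_str) = Σₕ Wₕ²(1 − fₕ)sₕ²/nₕ with Wₕ = Nₕ/N, N = 32945.
35–54: Wₕ = 0.41235392; term = 0.41235392²·(1 − 0.04144277)·19.1/563 = 0.0055294672.
18–34: Wₕ = 0.06510851; term = 0.06510851²·(1 − 0.23263403)·127/499 = 8.2790647 × 10^-4.
65+: Wₕ = 0.52253756; term = 0.52253756²·(1 − 0.21086262)·37/3630 = 0.0021962549.
Sum = 0.0085536286.
SE = √(0.0085536286) = 0.0925.

0.0925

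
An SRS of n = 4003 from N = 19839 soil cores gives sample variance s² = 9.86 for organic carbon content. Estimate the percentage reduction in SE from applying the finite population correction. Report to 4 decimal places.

10.6565

f = n/N = 4003/19839 = 0.20177428.
SE_no-fpc = √(s²/n) = 0.049630159; SE_fpc = √((1−f)s²/n) = 0.04434131.
Ratio = √(1−f) = 0.89343479. Reduction = 100·(1 − 0.89343479) = 10.6565%.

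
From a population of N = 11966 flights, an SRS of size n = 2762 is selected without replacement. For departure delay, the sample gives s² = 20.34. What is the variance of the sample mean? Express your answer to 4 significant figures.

0.005664

Under SRS without replacement, Var(ȳ) = (1 − f)·s²/n with f = n/N = 2762/11966 = 0.23082066.
Var(ȳ) = (1 − 0.23082066)·20.34/2762 = 0.76917934·0.0073642288 = 0.0056644127.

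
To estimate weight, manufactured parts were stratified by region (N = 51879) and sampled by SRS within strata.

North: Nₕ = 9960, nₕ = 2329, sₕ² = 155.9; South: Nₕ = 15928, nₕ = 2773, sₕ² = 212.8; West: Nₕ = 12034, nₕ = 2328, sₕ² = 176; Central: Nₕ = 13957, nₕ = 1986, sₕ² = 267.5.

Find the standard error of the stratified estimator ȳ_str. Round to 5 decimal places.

Var(ȳ_str) = Σₕ Wₕ²(1 − fₕ)sₕ²/nₕ with Wₕ = Nₕ/N, N = 51879.
North: Wₕ = 0.19198520; term = 0.19198520²·(1 − 0.23383534)·155.9/2329 = 0.0018903152.
South: Wₕ = 0.30702211; term = 0.30702211²·(1 − 0.17409593)·212.8/2773 = 0.00597435.
West: Wₕ = 0.23196284; term = 0.23196284²·(1 − 0.19345189)·176/2328 = 0.0032809287.
Central: Wₕ = 0.26902986; term = 0.26902986²·(1 − 0.14229419)·267.5/1986 = 0.0083614936.
Sum = 0.019507088.
SE = √(0.019507088) = 0.13967.

0.13967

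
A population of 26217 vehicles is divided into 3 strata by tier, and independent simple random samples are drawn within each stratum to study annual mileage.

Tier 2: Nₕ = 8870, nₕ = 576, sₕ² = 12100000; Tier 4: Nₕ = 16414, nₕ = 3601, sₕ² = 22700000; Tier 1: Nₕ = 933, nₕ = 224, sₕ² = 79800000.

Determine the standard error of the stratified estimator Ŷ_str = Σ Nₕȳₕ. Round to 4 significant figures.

1.763 × 10^6

Var(Ŷ_str) = Σₕ Nₕ²(1 − fₕ)sₕ²/nₕ.
Tier 2: 8870²·(1 − 576/8870)·12100000/576 = 1.5454343 × 10^12.
Tier 4: 16414²·(1 − 3601/16414)·22700000/3601 = 1.3257694 × 10^12.
Tier 1: 933²·(1 − 224/933)·79800000/224 = 2.3565831 × 10^11.
Sum = 3.106862 × 10^12.
SE = √(3.106862 × 10^12) = 1.763 × 10^6.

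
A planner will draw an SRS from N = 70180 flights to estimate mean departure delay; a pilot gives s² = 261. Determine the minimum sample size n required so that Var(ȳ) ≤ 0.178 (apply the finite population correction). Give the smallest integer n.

1437

Without fpc, n₀ = s²/D = 261/0.178 = 1466.2921.
With fpc, (1 − n/N)·s²/n ≤ D requires n ≥ n₀/(1 + n₀/N) = 1466.2921/(1 + 1466.2921/70180) = 1436.2834.
Rounding up, n = 1437.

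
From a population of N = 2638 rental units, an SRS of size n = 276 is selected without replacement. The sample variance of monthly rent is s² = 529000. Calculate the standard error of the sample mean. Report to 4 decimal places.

Under SRS without replacement, Var(ȳ) = (1 − f)·s²/n with f = n/N = 276/2638 = 0.10462472.
Var(ȳ) = (1 − 0.10462472)·529000/276 = 0.89537528·1916.6667 = 1716.136.
SE(ȳ) = √(1716.136) = 41.4263.

41.4263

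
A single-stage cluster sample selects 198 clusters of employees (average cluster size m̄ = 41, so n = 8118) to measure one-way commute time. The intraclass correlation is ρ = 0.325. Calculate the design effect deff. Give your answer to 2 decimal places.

14.00

deff = 1 + (41 − 1)·0.325 = 1 + 13 = 14.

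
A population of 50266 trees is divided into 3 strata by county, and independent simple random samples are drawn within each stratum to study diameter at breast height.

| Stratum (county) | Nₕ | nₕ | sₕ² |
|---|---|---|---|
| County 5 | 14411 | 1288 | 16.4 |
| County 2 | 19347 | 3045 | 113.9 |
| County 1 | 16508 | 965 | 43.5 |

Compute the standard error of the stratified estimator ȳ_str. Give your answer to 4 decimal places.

0.1010

Var(ȳ_str) = Σₕ Wₕ²(1 − fₕ)sₕ²/nₕ with Wₕ = Nₕ/N, N = 50266.
County 5: Wₕ = 0.28669478; term = 0.28669478²·(1 − 0.08937617)·16.4/1288 = 9.5303001 × 10^-4.
County 2: Wₕ = 0.38489237; term = 0.38489237²·(1 − 0.15738874)·113.9/3045 = 0.004669198.
County 1: Wₕ = 0.32841284; term = 0.32841284²·(1 − 0.05845651)·43.5/965 = 0.0045776501.
Sum = 0.010199878.
SE = √(0.010199878) = 0.1010.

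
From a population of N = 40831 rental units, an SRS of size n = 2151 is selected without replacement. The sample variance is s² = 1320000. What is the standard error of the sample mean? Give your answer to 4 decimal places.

24.1110

Under SRS without replacement, Var(ȳ) = (1 − f)·s²/n with f = n/N = 2151/40831 = 0.05268056.
Var(ȳ) = (1 − 0.05268056)·1320000/2151 = 0.94731944·613.66806 = 581.33968.
SE(ȳ) = √(581.33968) = 24.1110.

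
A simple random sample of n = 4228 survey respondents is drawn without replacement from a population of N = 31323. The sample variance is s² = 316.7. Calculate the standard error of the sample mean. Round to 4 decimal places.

Under SRS without replacement, Var(ȳ) = (1 − f)·s²/n with f = n/N = 4228/31323 = 0.13498069.
Var(ȳ) = (1 − 0.13498069)·316.7/4228 = 0.86501931·0.074905393 = 0.064794611.
SE(ȳ) = √(0.064794611) = 0.2545.

0.2545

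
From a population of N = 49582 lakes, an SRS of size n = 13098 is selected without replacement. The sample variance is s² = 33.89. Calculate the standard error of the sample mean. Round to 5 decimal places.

0.04363

Under SRS without replacement, Var(ȳ) = (1 − f)·s²/n with f = n/N = 13098/49582 = 0.26416845.
Var(ȳ) = (1 − 0.26416845)·33.89/13098 = 0.73583155·0.0025874179 = 0.0019039037.
SE(ȳ) = √(0.0019039037) = 0.04363.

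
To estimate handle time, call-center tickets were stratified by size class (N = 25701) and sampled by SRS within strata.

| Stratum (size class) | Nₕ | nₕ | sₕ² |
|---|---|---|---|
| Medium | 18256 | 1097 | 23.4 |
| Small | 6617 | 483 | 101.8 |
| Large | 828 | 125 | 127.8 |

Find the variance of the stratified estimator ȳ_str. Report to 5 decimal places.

Var(ȳ_str) = Σₕ Wₕ²(1 − fₕ)sₕ²/nₕ with Wₕ = Nₕ/N, N = 25701.
Medium: Wₕ = 0.71032256; term = 0.71032256²·(1 − 0.06008983)·23.4/1097 = 0.010115953.
Small: Wₕ = 0.25746080; term = 0.25746080²·(1 − 0.07299380)·101.8/483 = 0.012951066.
Large: Wₕ = 0.03221665; term = 0.03221665²·(1 − 0.15096618)·127.8/125 = 9.0096197 × 10^-4.
Sum = 0.023967981.

0.02397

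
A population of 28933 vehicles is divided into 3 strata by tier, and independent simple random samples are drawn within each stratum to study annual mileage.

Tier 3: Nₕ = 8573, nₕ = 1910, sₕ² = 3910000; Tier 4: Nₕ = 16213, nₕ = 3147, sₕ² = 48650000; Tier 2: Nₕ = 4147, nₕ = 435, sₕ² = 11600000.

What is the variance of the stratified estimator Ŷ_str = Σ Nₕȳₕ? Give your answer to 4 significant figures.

Var(Ŷ_str) = Σₕ Nₕ²(1 − fₕ)sₕ²/nₕ.
Tier 3: 8573²·(1 − 1910/8573)·3910000/1910 = 1.1693541 × 10^11.
Tier 4: 16213²·(1 − 3147/16213)·48650000/3147 = 3.2748555 × 10^12.
Tier 2: 4147²·(1 − 435/4147)·11600000/435 = 4.1049771 × 10^11.
Sum = 3.8022886 × 10^12.

3.802 × 10^12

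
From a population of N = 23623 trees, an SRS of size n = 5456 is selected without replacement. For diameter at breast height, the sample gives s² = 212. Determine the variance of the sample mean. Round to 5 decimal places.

0.02988

Under SRS without replacement, Var(ȳ) = (1 − f)·s²/n with f = n/N = 5456/23623 = 0.23096135.
Var(ȳ) = (1 − 0.23096135)·212/5456 = 0.76903865·0.038856305 = 0.029882.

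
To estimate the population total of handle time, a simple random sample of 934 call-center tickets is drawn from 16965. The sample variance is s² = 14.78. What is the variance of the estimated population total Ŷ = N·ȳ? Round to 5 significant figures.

4.3037 × 10^6

Var(Ŷ) = N²·Var(ȳ) = N²·(1 − n/N)·s²/n.
f = 934/16965 = 0.05505452; Var(ȳ) = 0.94494548·14.78/934 = 0.014953206.
Var(Ŷ) = 16965² · 0.014953206 = 4.3037005 × 10^6.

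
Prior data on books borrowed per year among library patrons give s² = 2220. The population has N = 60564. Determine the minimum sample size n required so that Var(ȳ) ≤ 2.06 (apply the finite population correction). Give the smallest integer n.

Without fpc, n₀ = s²/D = 2220/2.06 = 1077.6699.
With fpc, (1 − n/N)·s²/n ≤ D requires n ≥ n₀/(1 + n₀/N) = 1077.6699/(1 + 1077.6699/60564) = 1058.8292.
Rounding up, n = 1059.

1059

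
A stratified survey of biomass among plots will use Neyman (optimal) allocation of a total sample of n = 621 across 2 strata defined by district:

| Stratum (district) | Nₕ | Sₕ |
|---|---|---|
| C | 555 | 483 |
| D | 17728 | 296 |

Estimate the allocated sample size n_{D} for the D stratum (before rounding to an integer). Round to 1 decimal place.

Neyman allocation: nₕ = n·NₕSₕ / Σⱼ NⱼSⱼ.
Σ NⱼSⱼ = 555·483 + 17728·296 = 5.515553 × 10^6.
n_{D} = 621·17728·296 / (5.515553 × 10^6) = 590.8.

590.8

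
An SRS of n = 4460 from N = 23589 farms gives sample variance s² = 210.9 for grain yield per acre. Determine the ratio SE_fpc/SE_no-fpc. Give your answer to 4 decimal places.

0.9005

f = n/N = 4460/23589 = 0.18907118.
SE_no-fpc = √(s²/n) = 0.21745573; SE_fpc = √((1−f)s²/n) = 0.19582234.
Ratio = √(1−f) = 0.90051586.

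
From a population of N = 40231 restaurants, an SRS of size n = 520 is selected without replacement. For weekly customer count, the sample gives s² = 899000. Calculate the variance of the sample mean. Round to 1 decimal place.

Under SRS without replacement, Var(ȳ) = (1 − f)·s²/n with f = n/N = 520/40231 = 0.01292536.
Var(ȳ) = (1 − 0.01292536)·899000/520 = 0.98707464·1728.8462 = 1706.5002.

1706.5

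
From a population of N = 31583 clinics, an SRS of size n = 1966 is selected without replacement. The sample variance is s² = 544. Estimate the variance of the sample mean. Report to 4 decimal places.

Under SRS without replacement, Var(ȳ) = (1 − f)·s²/n with f = n/N = 1966/31583 = 0.06224868.
Var(ȳ) = (1 − 0.06224868)·544/1966 = 0.93775132·0.27670397 = 0.25947951.

0.2595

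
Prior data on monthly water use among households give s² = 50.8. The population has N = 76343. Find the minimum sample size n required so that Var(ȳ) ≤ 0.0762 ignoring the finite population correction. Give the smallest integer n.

667

Without fpc, n₀ = s²/D = 50.8/0.0762 = 666.6667.
Rounding up, n = 667.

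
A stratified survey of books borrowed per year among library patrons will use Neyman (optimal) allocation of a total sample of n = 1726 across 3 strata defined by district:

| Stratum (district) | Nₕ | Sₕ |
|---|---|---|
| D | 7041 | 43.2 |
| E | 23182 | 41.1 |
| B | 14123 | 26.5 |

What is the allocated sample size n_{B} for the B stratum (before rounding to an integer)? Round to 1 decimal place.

Neyman allocation: nₕ = n·NₕSₕ / Σⱼ NⱼSⱼ.
Σ NⱼSⱼ = 7041·43.2 + 23182·41.1 + 14123·26.5 = 1.6312109 × 10^6.
n_{B} = 1726·14123·26.5 / (1.6312109 × 10^6) = 396.0.

396.0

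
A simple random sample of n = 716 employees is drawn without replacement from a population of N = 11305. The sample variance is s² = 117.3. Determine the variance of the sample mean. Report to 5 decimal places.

Under SRS without replacement, Var(ȳ) = (1 − f)·s²/n with f = n/N = 716/11305 = 0.06333481.
Var(ȳ) = (1 − 0.06333481)·117.3/716 = 0.93666519·0.16382682 = 0.15345088.

0.15345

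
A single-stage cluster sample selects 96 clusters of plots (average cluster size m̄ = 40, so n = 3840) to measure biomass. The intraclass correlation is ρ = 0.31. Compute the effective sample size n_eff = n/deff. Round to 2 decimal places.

deff = 1 + (40 − 1)·0.31 = 1 + 12.09 = 13.09.
n_eff = 3840 / 13.09 = 293.35.

293.35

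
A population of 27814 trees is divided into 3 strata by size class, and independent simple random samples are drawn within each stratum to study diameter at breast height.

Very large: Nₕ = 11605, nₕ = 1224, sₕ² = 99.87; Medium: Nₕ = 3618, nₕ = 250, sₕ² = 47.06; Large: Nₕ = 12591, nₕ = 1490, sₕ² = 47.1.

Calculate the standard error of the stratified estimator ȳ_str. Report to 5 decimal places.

0.14623

Var(ȳ_str) = Σₕ Wₕ²(1 − fₕ)sₕ²/nₕ with Wₕ = Nₕ/N, N = 27814.
Very large: Wₕ = 0.41723592; term = 0.41723592²·(1 − 0.10547178)·99.87/1224 = 0.012706065.
Medium: Wₕ = 0.13007838; term = 0.13007838²·(1 − 0.06909895)·47.06/250 = 0.0029650066.
Large: Wₕ = 0.45268570; term = 0.45268570²·(1 − 0.11833850)·47.1/1490 = 0.0057112355.
Sum = 0.021382307.
SE = √(0.021382307) = 0.14623.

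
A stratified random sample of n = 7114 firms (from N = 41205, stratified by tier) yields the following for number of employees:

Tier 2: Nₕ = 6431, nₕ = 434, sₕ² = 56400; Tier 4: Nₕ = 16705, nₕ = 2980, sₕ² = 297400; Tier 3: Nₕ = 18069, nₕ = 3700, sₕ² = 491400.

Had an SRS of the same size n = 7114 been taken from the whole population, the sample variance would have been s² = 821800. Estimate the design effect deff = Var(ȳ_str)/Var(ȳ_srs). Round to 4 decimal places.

Var(ȳ_str) = Σ Wₕ²(1−fₕ)sₕ²/nₕ with Wₕ = Nₕ/41205:
  Tier 2: (6431/41205)²·(1−434/6431)·56400/434 = 2.9519031
  Tier 4: (16705/41205)²·(1−2980/16705)·297400/2980 = 13.476704
  Tier 3: (18069/41205)²·(1−3700/18069)·491400/3700 = 20.309267
  → Var(ȳ_str) = 36.737874.
Var(ȳ_srs) = (1 − 7114/41205)·821800/7114 = 95.574514.
deff = 36.737874 / 95.574514 = 0.3844.

0.3844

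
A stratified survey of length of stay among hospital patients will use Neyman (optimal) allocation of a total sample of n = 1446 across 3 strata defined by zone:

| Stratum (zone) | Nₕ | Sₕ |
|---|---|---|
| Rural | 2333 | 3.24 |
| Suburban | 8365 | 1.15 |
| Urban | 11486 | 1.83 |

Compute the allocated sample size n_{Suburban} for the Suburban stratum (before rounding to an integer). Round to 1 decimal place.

364.2

Neyman allocation: nₕ = n·NₕSₕ / Σⱼ NⱼSⱼ.
Σ NⱼSⱼ = 2333·3.24 + 8365·1.15 + 11486·1.83 = 38198.05.
n_{Suburban} = 1446·8365·1.15 / 38198.05 = 364.2.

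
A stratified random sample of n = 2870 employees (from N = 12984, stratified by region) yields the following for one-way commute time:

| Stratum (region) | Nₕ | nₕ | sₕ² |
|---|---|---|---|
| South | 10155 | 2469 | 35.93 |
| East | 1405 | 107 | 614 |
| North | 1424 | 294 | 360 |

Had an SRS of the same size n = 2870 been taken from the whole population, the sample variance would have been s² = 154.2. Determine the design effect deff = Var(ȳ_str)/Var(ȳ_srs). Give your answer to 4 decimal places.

Var(ȳ_str) = Σ Wₕ²(1−fₕ)sₕ²/nₕ with Wₕ = Nₕ/12984:
  South: (10155/12984)²·(1−2469/10155)·35.93/2469 = 0.00673751
  East: (1405/12984)²·(1−107/1405)·614/107 = 0.062075267
  North: (1424/12984)²·(1−294/1424)·360/294 = 0.011687634
  → Var(ȳ_str) = 0.080500411.
Var(ȳ_srs) = (1 − 2870/12984)·154.2/2870 = 0.041852068.
deff = 0.080500411 / 0.041852068 = 1.9235.

1.9235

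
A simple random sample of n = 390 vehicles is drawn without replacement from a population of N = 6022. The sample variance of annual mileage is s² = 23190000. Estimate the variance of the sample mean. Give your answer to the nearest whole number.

Under SRS without replacement, Var(ȳ) = (1 − f)·s²/n with f = n/N = 390/6022 = 0.06476254.
Var(ȳ) = (1 − 0.06476254)·23190000/390 = 0.93523746·59461.538 = 55610.658.

55611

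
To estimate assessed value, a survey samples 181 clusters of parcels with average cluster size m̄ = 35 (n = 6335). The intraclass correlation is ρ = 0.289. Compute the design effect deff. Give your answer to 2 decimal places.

deff = 1 + (35 − 1)·0.289 = 1 + 9.826 = 10.826.

10.83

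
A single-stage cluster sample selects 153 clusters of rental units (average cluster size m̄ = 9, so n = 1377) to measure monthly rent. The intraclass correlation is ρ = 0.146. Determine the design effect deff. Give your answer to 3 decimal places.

deff = 1 + (9 − 1)·0.146 = 1 + 1.168 = 2.168.

2.168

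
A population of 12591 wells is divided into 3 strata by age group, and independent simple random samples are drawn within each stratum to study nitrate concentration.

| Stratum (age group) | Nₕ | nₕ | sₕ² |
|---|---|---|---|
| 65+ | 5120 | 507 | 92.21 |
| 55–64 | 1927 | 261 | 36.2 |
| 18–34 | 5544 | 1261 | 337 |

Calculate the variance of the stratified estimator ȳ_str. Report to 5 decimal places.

Var(ȳ_str) = Σₕ Wₕ²(1 − fₕ)sₕ²/nₕ with Wₕ = Nₕ/N, N = 12591.
65+: Wₕ = 0.40663966; term = 0.40663966²·(1 − 0.09902344)·92.21/507 = 0.027095866.
55–64: Wₕ = 0.15304583; term = 0.15304583²·(1 − 0.13544369)·36.2/261 = 0.0028086934.
18–34: Wₕ = 0.44031451; term = 0.44031451²·(1 − 0.22745310)·337/1261 = 0.040028163.
Sum = 0.069932722.

0.06993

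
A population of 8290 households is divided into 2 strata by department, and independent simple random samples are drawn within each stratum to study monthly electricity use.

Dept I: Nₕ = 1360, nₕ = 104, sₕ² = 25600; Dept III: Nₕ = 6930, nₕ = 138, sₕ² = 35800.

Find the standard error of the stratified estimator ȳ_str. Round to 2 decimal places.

13.56

Var(ȳ_str) = Σₕ Wₕ²(1 − fₕ)sₕ²/nₕ with Wₕ = Nₕ/N, N = 8290.
Dept I: Wₕ = 0.16405308; term = 0.16405308²·(1 − 0.07647059)·25600/104 = 6.1182344.
Dept III: Wₕ = 0.83594692; term = 0.83594692²·(1 − 0.01991342)·35800/138 = 177.67478.
Sum = 183.79301.
SE = √(183.79301) = 13.56.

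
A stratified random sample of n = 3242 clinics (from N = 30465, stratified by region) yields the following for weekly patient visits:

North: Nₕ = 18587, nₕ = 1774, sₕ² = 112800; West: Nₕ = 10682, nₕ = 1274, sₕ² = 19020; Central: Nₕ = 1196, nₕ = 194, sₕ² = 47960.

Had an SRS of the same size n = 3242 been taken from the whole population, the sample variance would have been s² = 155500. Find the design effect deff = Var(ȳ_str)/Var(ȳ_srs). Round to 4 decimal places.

0.5447

Var(ȳ_str) = Σ Wₕ²(1−fₕ)sₕ²/nₕ with Wₕ = Nₕ/30465:
  North: (18587/30465)²·(1−1774/18587)·112800/1774 = 21.409555
  West: (10682/30465)²·(1−1274/10682)·19020/1274 = 1.616548
  Central: (1196/30465)²·(1−194/1196)·47960/194 = 0.31920816
  → Var(ȳ_str) = 23.345311.
Var(ȳ_srs) = (1 − 3242/30465)·155500/3242 = 42.860002.
deff = 23.345311 / 42.860002 = 0.5447.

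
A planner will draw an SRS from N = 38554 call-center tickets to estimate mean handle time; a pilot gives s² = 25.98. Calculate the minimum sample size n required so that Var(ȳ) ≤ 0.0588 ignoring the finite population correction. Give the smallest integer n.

Without fpc, n₀ = s²/D = 25.98/0.0588 = 441.8367.
Rounding up, n = 442.

442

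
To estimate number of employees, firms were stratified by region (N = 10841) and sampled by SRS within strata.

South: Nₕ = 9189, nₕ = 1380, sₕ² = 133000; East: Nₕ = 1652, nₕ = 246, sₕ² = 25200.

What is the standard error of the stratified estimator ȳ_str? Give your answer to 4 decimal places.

7.8018

Var(ȳ_str) = Σₕ Wₕ²(1 − fₕ)sₕ²/nₕ with Wₕ = Nₕ/N, N = 10841.
South: Wₕ = 0.84761553; term = 0.84761553²·(1 − 0.15017956)·133000/1380 = 58.84337.
East: Wₕ = 0.15238447; term = 0.15238447²·(1 − 0.14891041)·25200/246 = 2.0245202.
Sum = 60.86789.
SE = √(60.86789) = 7.8018.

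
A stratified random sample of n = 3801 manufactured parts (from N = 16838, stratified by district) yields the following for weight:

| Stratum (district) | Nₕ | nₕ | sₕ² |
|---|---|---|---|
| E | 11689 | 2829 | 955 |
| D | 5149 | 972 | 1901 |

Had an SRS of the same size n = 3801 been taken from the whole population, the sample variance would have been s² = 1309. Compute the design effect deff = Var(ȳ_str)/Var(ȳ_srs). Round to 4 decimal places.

Var(ȳ_str) = Σ Wₕ²(1−fₕ)sₕ²/nₕ with Wₕ = Nₕ/16838:
  E: (11689/16838)²·(1−2829/11689)·955/2829 = 0.12331062
  D: (5149/16838)²·(1−972/5149)·1901/972 = 0.14836184
  → Var(ȳ_str) = 0.27167246.
Var(ȳ_srs) = (1 − 3801/16838)·1309/3801 = 0.26664223.
deff = 0.27167246 / 0.26664223 = 1.0189.

1.0189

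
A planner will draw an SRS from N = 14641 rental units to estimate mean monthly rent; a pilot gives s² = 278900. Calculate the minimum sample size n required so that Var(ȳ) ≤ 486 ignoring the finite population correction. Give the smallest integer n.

Without fpc, n₀ = s²/D = 278900/486 = 573.8683.
Rounding up, n = 574.

574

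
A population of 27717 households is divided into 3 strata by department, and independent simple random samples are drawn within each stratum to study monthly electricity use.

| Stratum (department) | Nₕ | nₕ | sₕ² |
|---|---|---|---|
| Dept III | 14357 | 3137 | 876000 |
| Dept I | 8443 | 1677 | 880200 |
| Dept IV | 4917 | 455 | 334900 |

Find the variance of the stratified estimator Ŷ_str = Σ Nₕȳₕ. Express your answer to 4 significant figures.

9.111 × 10^10

Var(Ŷ_str) = Σₕ Nₕ²(1 − fₕ)sₕ²/nₕ.
Dept III: 14357²·(1 − 3137/14357)·876000/3137 = 4.4982765 × 10^10.
Dept I: 8443²·(1 − 1677/8443)·880200/1677 = 2.9983138 × 10^10.
Dept IV: 4917²·(1 − 455/4917)·334900/455 = 1.614855 × 10^10.
Sum = 9.1114453 × 10^10.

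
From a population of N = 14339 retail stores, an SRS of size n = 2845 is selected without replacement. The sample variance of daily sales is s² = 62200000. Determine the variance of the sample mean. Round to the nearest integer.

17525

Under SRS without replacement, Var(ȳ) = (1 − f)·s²/n with f = n/N = 2845/14339 = 0.19840993.
Var(ȳ) = (1 − 0.19840993)·62200000/2845 = 0.80159007·21862.917 = 17525.097.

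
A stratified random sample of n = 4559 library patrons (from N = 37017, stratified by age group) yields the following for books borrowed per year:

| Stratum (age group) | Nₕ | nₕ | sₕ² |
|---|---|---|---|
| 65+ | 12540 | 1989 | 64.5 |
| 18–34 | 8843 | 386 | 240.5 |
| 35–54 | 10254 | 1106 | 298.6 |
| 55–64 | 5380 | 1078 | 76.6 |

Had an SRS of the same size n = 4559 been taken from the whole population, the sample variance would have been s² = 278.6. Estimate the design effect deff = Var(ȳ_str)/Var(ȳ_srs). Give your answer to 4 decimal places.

1.0604

Var(ȳ_str) = Σ Wₕ²(1−fₕ)sₕ²/nₕ with Wₕ = Nₕ/37017:
  65+: (12540/37017)²·(1−1989/12540)·64.5/1989 = 0.0031312205
  18–34: (8843/37017)²·(1−386/8843)·240.5/386 = 0.034004884
  35–54: (10254/37017)²·(1−1106/10254)·298.6/1106 = 0.018482117
  55–64: (5380/37017)²·(1−1078/5380)·76.6/1078 = 0.0012002183
  → Var(ȳ_str) = 0.05681844.
Var(ȳ_srs) = (1 − 4559/37017)·278.6/4559 = 0.053583621.
deff = 0.05681844 / 0.053583621 = 1.0604.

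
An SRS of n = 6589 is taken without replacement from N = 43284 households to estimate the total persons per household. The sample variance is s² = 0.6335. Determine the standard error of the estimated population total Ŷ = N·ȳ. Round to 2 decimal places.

390.78

Var(Ŷ) = N²·Var(ȳ) = N²·(1 − n/N)·s²/n.
f = 6589/43284 = 0.15222715; Var(ȳ) = 0.84777285·0.6335/6589 = 8.1509197 × 10^-5.
Var(Ŷ) = 43284² · (8.1509197 × 10^-5) = 152707.86.
SE(Ŷ) = √(152707.86) = 390.78.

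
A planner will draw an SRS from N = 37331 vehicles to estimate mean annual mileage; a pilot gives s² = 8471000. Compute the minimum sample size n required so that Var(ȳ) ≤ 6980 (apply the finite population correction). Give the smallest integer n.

Without fpc, n₀ = s²/D = 8471000/6980 = 1213.6103.
With fpc, (1 − n/N)·s²/n ≤ D requires n ≥ n₀/(1 + n₀/N) = 1213.6103/(1 + 1213.6103/37331) = 1175.3987.
Rounding up, n = 1176.

1176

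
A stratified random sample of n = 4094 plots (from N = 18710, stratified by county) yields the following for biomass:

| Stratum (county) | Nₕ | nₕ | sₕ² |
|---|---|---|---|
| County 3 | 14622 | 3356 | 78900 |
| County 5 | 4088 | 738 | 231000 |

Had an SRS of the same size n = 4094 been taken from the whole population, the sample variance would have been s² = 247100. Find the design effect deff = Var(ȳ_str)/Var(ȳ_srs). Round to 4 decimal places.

Var(ȳ_str) = Σ Wₕ²(1−fₕ)sₕ²/nₕ with Wₕ = Nₕ/18710:
  County 3: (14622/18710)²·(1−3356/14622)·78900/3356 = 11.063283
  County 5: (4088/18710)²·(1−738/4088)·231000/738 = 12.24514
  → Var(ȳ_str) = 23.308423.
Var(ȳ_srs) = (1 − 4094/18710)·247100/4094 = 47.149778.
deff = 23.308423 / 47.149778 = 0.4943.

0.4943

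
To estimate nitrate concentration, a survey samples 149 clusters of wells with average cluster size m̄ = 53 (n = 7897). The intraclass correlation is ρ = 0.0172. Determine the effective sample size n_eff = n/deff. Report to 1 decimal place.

deff = 1 + (53 − 1)·0.0172 = 1 + 0.8944 = 1.8944.
n_eff = 7897 / 1.8944 = 4168.6.

4168.6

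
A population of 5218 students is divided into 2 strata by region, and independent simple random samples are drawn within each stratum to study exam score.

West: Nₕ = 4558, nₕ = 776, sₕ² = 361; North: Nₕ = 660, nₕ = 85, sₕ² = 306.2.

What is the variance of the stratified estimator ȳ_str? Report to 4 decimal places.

Var(ȳ_str) = Σₕ Wₕ²(1 − fₕ)sₕ²/nₕ with Wₕ = Nₕ/N, N = 5218.
West: Wₕ = 0.87351476; term = 0.87351476²·(1 − 0.17025011)·361/776 = 0.29453247.
North: Wₕ = 0.12648524; term = 0.12648524²·(1 − 0.12878788)·306.2/85 = 0.050209962.
Sum = 0.34474243.

0.3447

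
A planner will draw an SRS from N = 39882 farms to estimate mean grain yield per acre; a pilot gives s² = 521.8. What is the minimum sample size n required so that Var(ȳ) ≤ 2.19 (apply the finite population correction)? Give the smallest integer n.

237

Without fpc, n₀ = s²/D = 521.8/2.19 = 238.2648.
With fpc, (1 − n/N)·s²/n ≤ D requires n ≥ n₀/(1 + n₀/N) = 238.2648/(1 + 238.2648/39882) = 236.8498.
Rounding up, n = 237.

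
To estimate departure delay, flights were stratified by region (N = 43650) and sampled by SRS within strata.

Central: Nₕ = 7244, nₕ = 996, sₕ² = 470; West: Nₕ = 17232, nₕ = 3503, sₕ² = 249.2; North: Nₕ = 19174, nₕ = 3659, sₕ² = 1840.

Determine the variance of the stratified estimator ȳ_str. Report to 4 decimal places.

0.0986

Var(ȳ_str) = Σₕ Wₕ²(1 − fₕ)sₕ²/nₕ with Wₕ = Nₕ/N, N = 43650.
Central: Wₕ = 0.16595647; term = 0.16595647²·(1 − 0.13749310)·470/996 = 0.011209584.
West: Wₕ = 0.39477663; term = 0.39477663²·(1 − 0.20328459)·249.2/3503 = 0.0088331173.
North: Wₕ = 0.43926690; term = 0.43926690²·(1 − 0.19083133)·1840/3659 = 0.07851478.
Sum = 0.098557481.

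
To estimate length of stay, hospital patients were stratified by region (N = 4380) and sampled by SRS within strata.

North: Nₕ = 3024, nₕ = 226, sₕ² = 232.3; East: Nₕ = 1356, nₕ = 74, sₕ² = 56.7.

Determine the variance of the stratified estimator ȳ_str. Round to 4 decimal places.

Var(ȳ_str) = Σₕ Wₕ²(1 − fₕ)sₕ²/nₕ with Wₕ = Nₕ/N, N = 4380.
North: Wₕ = 0.69041096; term = 0.69041096²·(1 − 0.07473545)·232.3/226 = 0.45333792.
East: Wₕ = 0.30958904; term = 0.30958904²·(1 − 0.05457227)·56.7/74 = 0.069430586.
Sum = 0.52276851.

0.5228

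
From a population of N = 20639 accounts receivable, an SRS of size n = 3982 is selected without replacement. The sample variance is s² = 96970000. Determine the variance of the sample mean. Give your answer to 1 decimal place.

Under SRS without replacement, Var(ȳ) = (1 − f)·s²/n with f = n/N = 3982/20639 = 0.19293570.
Var(ȳ) = (1 − 0.19293570)·96970000/3982 = 0.80706430·24352.084 = 19653.698.

19653.7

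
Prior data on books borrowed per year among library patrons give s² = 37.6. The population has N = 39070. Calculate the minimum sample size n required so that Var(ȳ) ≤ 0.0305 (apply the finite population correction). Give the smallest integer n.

1196

Without fpc, n₀ = s²/D = 37.6/0.0305 = 1232.7869.
With fpc, (1 − n/N)·s²/n ≤ D requires n ≥ n₀/(1 + n₀/N) = 1232.7869/(1 + 1232.7869/39070) = 1195.0783.
Rounding up, n = 1196.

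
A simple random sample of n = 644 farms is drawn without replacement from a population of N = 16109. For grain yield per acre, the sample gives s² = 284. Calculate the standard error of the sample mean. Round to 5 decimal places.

0.65066

Under SRS without replacement, Var(ȳ) = (1 − f)·s²/n with f = n/N = 644/16109 = 0.03997765.
Var(ȳ) = (1 − 0.03997765)·284/644 = 0.96002235·0.44099379 = 0.42336389.
SE(ȳ) = √(0.42336389) = 0.65066.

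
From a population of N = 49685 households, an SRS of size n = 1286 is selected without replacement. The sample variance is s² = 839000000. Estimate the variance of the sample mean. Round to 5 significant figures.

635520

Under SRS without replacement, Var(ȳ) = (1 − f)·s²/n with f = n/N = 1286/49685 = 0.02588306.
Var(ȳ) = (1 − 0.02588306)·839000000/1286 = 0.97411694·652410.58 = 635524.19.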